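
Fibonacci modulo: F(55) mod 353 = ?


F(k) mod 353 for k=1..55:
1, 1, 2, 3, 5, 8, 13, 21, 34, 55, 89, 144, 233, 24, 257, 281, 185, 113, 298, 58, 3, 61, 64, 125, 189, 314, 150, 111, 261, 19, 280, 299, 226, 172, 45, 217, 262, 126, 35, 161, 196, 4, 200, 204, 51, 255, 306, 208, 161, 16, 177, 193, 17, 210, 227
F(55) mod 353 = 227


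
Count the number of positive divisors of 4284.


4284 = 2^2 × 3^2 × 7^1 × 17^1
d(4284) = (2+1) × (2+1) × (1+1) × (1+1) = 36

36 divisors


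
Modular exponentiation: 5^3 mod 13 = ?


5^1 mod 13 = 5
5^2 mod 13 = 12
5^3 mod 13 = 8


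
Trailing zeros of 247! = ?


floor(247/5) = 49
floor(247/25) = 9
floor(247/125) = 1
Total = 59

59 trailing zeros


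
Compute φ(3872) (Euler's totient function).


3872 = 2^5 × 11^2
Prime factors: 2, 11
φ(3872) = 3872 × (1-1/2) × (1-1/11)
= 3872 × 1/2 × 10/11 = 1760

φ(3872) = 1760


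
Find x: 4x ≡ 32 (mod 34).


GCD(4, 34) = 2 divides 32
Divide: 2x ≡ 16 (mod 17)
x ≡ 8 (mod 17)


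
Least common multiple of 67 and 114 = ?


GCD(67, 114) = 1
LCM = 67*114/1 = 7638/1 = 7638

LCM = 7638


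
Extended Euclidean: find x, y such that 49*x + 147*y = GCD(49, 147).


Tabular extended Euclidean (each row: r = 49*s + 147*t):
r=49, s=1, t=0
r=147, s=0, t=1
q=0: r=49, s=1, t=0   [49*(1) + 147*(0) = 49]
q=3: r=0, s=-3, t=1   [49*(-3) + 147*(1) = 0]
GCD = 49; from the row with r=49: x=1, y=0
Check: 49*(1) + 147*(0) = 49 + 0 = 49

GCD = 49, x = 1, y = 0


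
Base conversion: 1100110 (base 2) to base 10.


1100110 (base 2) = 102 (decimal)
102 (decimal) = 102 (base 10)


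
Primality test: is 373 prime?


Check divisors up to sqrt(373) = 19.3132
No divisors found.
373 is prime.

Yes, 373 is prime


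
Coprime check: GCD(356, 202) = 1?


Euclidean algorithm:
356 = 1 * 202 + 154
202 = 1 * 154 + 48
154 = 3 * 48 + 10
48 = 4 * 10 + 8
10 = 1 * 8 + 2
8 = 4 * 2 + 0
GCD(356, 202) = 2

No, not coprime (GCD = 2)


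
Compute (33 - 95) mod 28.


33 - 95 = -62
-62 mod 28 = 22


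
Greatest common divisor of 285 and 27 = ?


285 = 10 * 27 + 15
27 = 1 * 15 + 12
15 = 1 * 12 + 3
12 = 4 * 3 + 0
GCD = 3


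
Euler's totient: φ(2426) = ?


2426 = 2 × 1213
Prime factors: 2, 1213
φ(2426) = 2426 × (1-1/2) × (1-1/1213)
= 2426 × 1/2 × 1212/1213 = 1212

φ(2426) = 1212


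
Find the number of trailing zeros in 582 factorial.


floor(582/5) = 116
floor(582/25) = 23
floor(582/125) = 4
Total = 143

143 trailing zeros


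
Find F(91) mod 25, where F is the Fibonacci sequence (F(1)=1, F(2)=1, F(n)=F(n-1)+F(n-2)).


F(k) mod 25 for k=1..91:
1, 1, 2, 3, 5, 8, 13, 21, 9, 5, 14, 19, 8, 2, 10, 12, 22, 9, 6, 15, 21, 11, 7, 18, 0, 18, 18, 11, 4, 15, 19, 9, 3, 12, 15, 2, 17, 19, 11, 5, 16, 21, 12, 8, 20, 3, 23, 1, 24, 0, 24, 24, 23, 22, 20, 17, 12, 4, 16, 20, 11, 6, 17, 23, 15, 13, 3, 16, 19, 10, 4, 14, 18, 7, 0, 7, 7, 14, 21, 10, 6, 16, 22, 13, 10, 23, 8, 6, 14, 20, 9
F(91) mod 25 = 9


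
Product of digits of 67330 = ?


6 × 7 × 3 × 3 × 0 = 0


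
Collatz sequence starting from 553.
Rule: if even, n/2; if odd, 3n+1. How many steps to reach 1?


553 → 1660 → 830 → 415 → 1246 → 623 → 1870 → 935 → 2806 → 1403 → 4210 → 2105 → 6316 → 3158 → 1579 → 4738 → 2369 → 7108 → 3554 → 1777 → 5332 → 2666 → 1333 → 4000 → 2000 → 1000 → 500 → 250 → 125 → 376 → 188 → 94 → 47 → 142 → 71 → 214 → 107 → 322 → 161 → 484 → 242 → 121 → 364 → 182 → 91 → 274 → 137 → 412 → 206 → 103 → 310 → 155 → 466 → 233 → 700 → 350 → 175 → 526 → 263 → 790 → 395 → 1186 → 593 → 1780 → 890 → 445 → 1336 → 668 → 334 → 167 → 502 → 251 → 754 → 377 → 1132 → 566 → 283 → 850 → 425 → 1276 → 638 → 319 → 958 → 479 → 1438 → 719 → 2158 → 1079 → 3238 → 1619 → 4858 → 2429 → 7288 → 3644 → 1822 → 911 → 2734 → 1367 → 4102 → 2051 → 6154 → 3077 → 9232 → 4616 → 2308 → 1154 → 577 → 1732 → 866 → 433 → 1300 → 650 → 325 → 976 → 488 → 244 → 122 → 61 → 184 → 92 → 46 → 23 → 70 → 35 → 106 → 53 → 160 → 80 → 40 → 20 → 10 → 5 → 16 → 8 → 4 → 2 → 1
Total steps = 136

136 steps


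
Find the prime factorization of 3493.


3493 / 7 = 499
499 / 499 = 1
3493 = 7 × 499


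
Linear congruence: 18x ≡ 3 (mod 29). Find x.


GCD(18, 29) = 1, unique solution
a^(-1) mod 29 = 21
x = 21 * 3 mod 29 = 5

x ≡ 5 (mod 29)


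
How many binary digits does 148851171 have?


148851171 in base 2 = 1000110111110100100111100011
Number of digits = 28

28 digits (base 2)


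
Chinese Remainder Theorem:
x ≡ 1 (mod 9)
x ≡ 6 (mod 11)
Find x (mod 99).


M = 9*11 = 99
M1 = M/9 = 11, M2 = M/11 = 9
M1^(-1) mod 9 = 5, M2^(-1) mod 11 = 5
x = 1*11*5 + 6*9*5 = 325
325 mod 99 = 28
Check: 28 mod 9 = 1 ✓, 28 mod 11 = 6 ✓

x ≡ 28 (mod 99)


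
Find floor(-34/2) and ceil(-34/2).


-34/2 = -17.0000
floor = -17
ceil = -17

floor = -17, ceil = -17


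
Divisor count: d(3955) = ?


3955 = 5^1 × 7^1 × 113^1
d(3955) = (1+1) × (1+1) × (1+1) = 8

8 divisors


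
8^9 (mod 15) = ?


8^1 mod 15 = 8
8^2 mod 15 = 4
8^3 mod 15 = 2
8^4 mod 15 = 1
8^5 mod 15 = 8
8^6 mod 15 = 4
8^7 mod 15 = 2
8^8 mod 15 = 1
8^9 mod 15 = 8


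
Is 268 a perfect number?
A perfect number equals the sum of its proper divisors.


Proper divisors of 268: 1, 2, 4, 67, 134
Sum = 1 + 2 + 4 + 67 + 134 = 208

No, 268 is not perfect (208 ≠ 268)


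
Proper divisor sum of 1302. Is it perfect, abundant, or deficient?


Proper divisors: 1, 2, 3, 6, 7, 14, 21, 31, 42, 62, 93, 186, 217, 434, 651
Sum = 1 + 2 + 3 + 6 + 7 + 14 + 21 + 31 + 42 + 62 + 93 + 186 + 217 + 434 + 651 = 1770
1770 > 1302 → abundant

s(1302) = 1770 (abundant)


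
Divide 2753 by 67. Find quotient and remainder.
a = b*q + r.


2753 = 67 * 41 + 6
Check: 2747 + 6 = 2753

q = 41, r = 6


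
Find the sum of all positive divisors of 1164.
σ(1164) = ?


Divisors of 1164: 1, 2, 3, 4, 6, 12, 97, 194, 291, 388, 582, 1164
Sum = 1 + 2 + 3 + 4 + 6 + 12 + 97 + 194 + 291 + 388 + 582 + 1164 = 2744

σ(1164) = 2744


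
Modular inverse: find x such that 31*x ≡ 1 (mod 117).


Use the extended Euclidean algorithm on (117, 31); each row r = 117*s + 31*t:
r=117, s=1, t=0
r=31, s=0, t=1
q=3: r=24, s=1, t=-3   [117*(1) + 31*(-3) = 24]
q=1: r=7, s=-1, t=4   [117*(-1) + 31*(4) = 7]
q=3: r=3, s=4, t=-15   [117*(4) + 31*(-15) = 3]
q=2: r=1, s=-9, t=34   [117*(-9) + 31*(34) = 1]
q=3: r=0, s=31, t=-117   [117*(31) + 31*(-117) = 0]
GCD = 1 with t = 34, so 31*(34) ≡ 1 (mod 117)
Inverse = 34 mod 117 = 34
Check: 31 * 34 = 1054 ≡ 1 (mod 117)

31^(-1) ≡ 34 (mod 117)


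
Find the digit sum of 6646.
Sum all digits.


6 + 6 + 4 + 6 = 22


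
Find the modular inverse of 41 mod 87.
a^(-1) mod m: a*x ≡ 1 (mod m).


Use the extended Euclidean algorithm on (87, 41); each row r = 87*s + 41*t:
r=87, s=1, t=0
r=41, s=0, t=1
q=2: r=5, s=1, t=-2   [87*(1) + 41*(-2) = 5]
q=8: r=1, s=-8, t=17   [87*(-8) + 41*(17) = 1]
q=5: r=0, s=41, t=-87   [87*(41) + 41*(-87) = 0]
GCD = 1 with t = 17, so 41*(17) ≡ 1 (mod 87)
Inverse = 17 mod 87 = 17
Check: 41 * 17 = 697 ≡ 1 (mod 87)

41^(-1) ≡ 17 (mod 87)


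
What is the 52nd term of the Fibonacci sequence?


Sequence: 1, 1, 2, 3, 5, 8, 13, 21, 34, 55, 89, 144, 233, 377, 610, 987, 1597, 2584, 4181, 6765, 10946, 17711, 28657, 46368, 75025, 121393, 196418, 317811, 514229, 832040, 1346269, 2178309, 3524578, 5702887, 9227465, 14930352, 24157817, 39088169, 63245986, 102334155, 165580141, 267914296, 433494437, 701408733, 1134903170, 1836311903, 2971215073, 4807526976, 7778742049, 12586269025, 20365011074, 32951280099
F(52) = 32951280099


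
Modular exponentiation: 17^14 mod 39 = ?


17^1 mod 39 = 17
17^2 mod 39 = 16
17^3 mod 39 = 38
17^4 mod 39 = 22
17^5 mod 39 = 23
17^6 mod 39 = 1
17^7 mod 39 = 17
17^8 mod 39 = 16
17^9 mod 39 = 38
17^10 mod 39 = 22
17^11 mod 39 = 23
17^12 mod 39 = 1
17^13 mod 39 = 17
17^14 mod 39 = 16


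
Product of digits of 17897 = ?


1 × 7 × 8 × 9 × 7 = 3528


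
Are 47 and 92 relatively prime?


Euclidean algorithm:
92 = 1 * 47 + 45
47 = 1 * 45 + 2
45 = 22 * 2 + 1
2 = 2 * 1 + 0
GCD(47, 92) = 1

Yes, coprime (GCD = 1)


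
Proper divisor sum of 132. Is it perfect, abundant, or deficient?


Proper divisors: 1, 2, 3, 4, 6, 11, 12, 22, 33, 44, 66
Sum = 1 + 2 + 3 + 4 + 6 + 11 + 12 + 22 + 33 + 44 + 66 = 204
204 > 132 → abundant

s(132) = 204 (abundant)


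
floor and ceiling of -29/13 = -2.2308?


-29/13 = -2.2308
floor = -3
ceil = -2

floor = -3, ceil = -2


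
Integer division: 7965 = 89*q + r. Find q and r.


7965 = 89 * 89 + 44
Check: 7921 + 44 = 7965

q = 89, r = 44


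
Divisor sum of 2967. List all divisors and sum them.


Divisors of 2967: 1, 3, 23, 43, 69, 129, 989, 2967
Sum = 1 + 3 + 23 + 43 + 69 + 129 + 989 + 2967 = 4224

σ(2967) = 4224


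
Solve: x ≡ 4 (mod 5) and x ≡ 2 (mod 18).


M = 5*18 = 90
M1 = M/5 = 18, M2 = M/18 = 5
M1^(-1) mod 5 = 2, M2^(-1) mod 18 = 11
x = 4*18*2 + 2*5*11 = 254
254 mod 90 = 74
Check: 74 mod 5 = 4 ✓, 74 mod 18 = 2 ✓

x ≡ 74 (mod 90)


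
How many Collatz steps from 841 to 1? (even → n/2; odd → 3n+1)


841 → 2524 → 1262 → 631 → 1894 → 947 → 2842 → 1421 → 4264 → 2132 → 1066 → 533 → 1600 → 800 → 400 → 200 → 100 → 50 → 25 → 76 → 38 → 19 → 58 → 29 → 88 → 44 → 22 → 11 → 34 → 17 → 52 → 26 → 13 → 40 → 20 → 10 → 5 → 16 → 8 → 4 → 2 → 1
Total steps = 41

41 steps


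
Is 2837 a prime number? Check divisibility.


Check divisors up to sqrt(2837) = 53.2635
No divisors found.
2837 is prime.

Yes, 2837 is prime


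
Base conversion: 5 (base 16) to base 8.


5 (base 16) = 5 (decimal)
5 (decimal) = 5 (base 8)


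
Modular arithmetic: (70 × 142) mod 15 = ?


70 × 142 = 9940
9940 mod 15 = 10


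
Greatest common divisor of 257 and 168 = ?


257 = 1 * 168 + 89
168 = 1 * 89 + 79
89 = 1 * 79 + 10
79 = 7 * 10 + 9
10 = 1 * 9 + 1
9 = 9 * 1 + 0
GCD = 1


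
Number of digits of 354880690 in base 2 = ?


354880690 in base 2 = 10101001001110000110010110010
Number of digits = 29

29 digits (base 2)


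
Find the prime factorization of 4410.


4410 / 2 = 2205
2205 / 3 = 735
735 / 3 = 245
245 / 5 = 49
49 / 7 = 7
7 / 7 = 1
4410 = 2 × 3^2 × 5 × 7^2


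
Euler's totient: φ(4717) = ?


4717 = 53 × 89
Prime factors: 53, 89
φ(4717) = 4717 × (1-1/53) × (1-1/89)
= 4717 × 52/53 × 88/89 = 4576

φ(4717) = 4576


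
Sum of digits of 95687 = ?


9 + 5 + 6 + 8 + 7 = 35


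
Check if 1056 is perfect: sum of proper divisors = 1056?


Proper divisors of 1056: 1, 2, 3, 4, 6, 8, 11, 12, 16, 22, 24, 32, 33, 44, 48, 66, 88, 96, 132, 176, 264, 352, 528
Sum = 1 + 2 + 3 + 4 + 6 + 8 + 11 + 12 + 16 + 22 + 24 + 32 + 33 + 44 + 48 + 66 + 88 + 96 + 132 + 176 + 264 + 352 + 528 = 1968

No, 1056 is not perfect (1968 ≠ 1056)


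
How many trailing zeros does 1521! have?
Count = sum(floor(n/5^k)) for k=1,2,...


floor(1521/5) = 304
floor(1521/25) = 60
floor(1521/125) = 12
floor(1521/625) = 2
Total = 378

378 trailing zeros


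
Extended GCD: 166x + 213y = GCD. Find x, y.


Tabular extended Euclidean (each row: r = 166*s + 213*t):
r=166, s=1, t=0
r=213, s=0, t=1
q=0: r=166, s=1, t=0   [166*(1) + 213*(0) = 166]
q=1: r=47, s=-1, t=1   [166*(-1) + 213*(1) = 47]
q=3: r=25, s=4, t=-3   [166*(4) + 213*(-3) = 25]
q=1: r=22, s=-5, t=4   [166*(-5) + 213*(4) = 22]
q=1: r=3, s=9, t=-7   [166*(9) + 213*(-7) = 3]
q=7: r=1, s=-68, t=53   [166*(-68) + 213*(53) = 1]
q=3: r=0, s=213, t=-166   [166*(213) + 213*(-166) = 0]
GCD = 1; from the row with r=1: x=-68, y=53
Check: 166*(-68) + 213*(53) = -11288 + 11289 = 1

GCD = 1, x = -68, y = 53


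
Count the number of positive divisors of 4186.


4186 = 2^1 × 7^1 × 13^1 × 23^1
d(4186) = (1+1) × (1+1) × (1+1) × (1+1) = 16

16 divisors


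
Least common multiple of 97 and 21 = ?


GCD(97, 21) = 1
LCM = 97*21/1 = 2037/1 = 2037

LCM = 2037


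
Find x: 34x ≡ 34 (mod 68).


GCD(34, 68) = 34 divides 34
Divide: 1x ≡ 1 (mod 2)
x ≡ 1 (mod 2)


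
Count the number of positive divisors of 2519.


2519 = 11^1 × 229^1
d(2519) = (1+1) × (1+1) = 4

4 divisors


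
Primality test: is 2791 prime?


Check divisors up to sqrt(2791) = 52.8299
No divisors found.
2791 is prime.

Yes, 2791 is prime


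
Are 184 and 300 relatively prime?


Euclidean algorithm:
300 = 1 * 184 + 116
184 = 1 * 116 + 68
116 = 1 * 68 + 48
68 = 1 * 48 + 20
48 = 2 * 20 + 8
20 = 2 * 8 + 4
8 = 2 * 4 + 0
GCD(184, 300) = 4

No, not coprime (GCD = 4)


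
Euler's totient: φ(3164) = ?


3164 = 2^2 × 7 × 113
Prime factors: 2, 7, 113
φ(3164) = 3164 × (1-1/2) × (1-1/7) × (1-1/113)
= 3164 × 1/2 × 6/7 × 112/113 = 1344

φ(3164) = 1344


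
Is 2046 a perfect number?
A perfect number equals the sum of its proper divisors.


Proper divisors of 2046: 1, 2, 3, 6, 11, 22, 31, 33, 62, 66, 93, 186, 341, 682, 1023
Sum = 1 + 2 + 3 + 6 + 11 + 22 + 31 + 33 + 62 + 66 + 93 + 186 + 341 + 682 + 1023 = 2562

No, 2046 is not perfect (2562 ≠ 2046)


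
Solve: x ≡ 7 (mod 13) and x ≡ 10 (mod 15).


M = 13*15 = 195
M1 = M/13 = 15, M2 = M/15 = 13
M1^(-1) mod 13 = 7, M2^(-1) mod 15 = 7
x = 7*15*7 + 10*13*7 = 1645
1645 mod 195 = 85
Check: 85 mod 13 = 7 ✓, 85 mod 15 = 10 ✓

x ≡ 85 (mod 195)


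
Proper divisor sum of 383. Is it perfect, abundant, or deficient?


Proper divisors: 1
Sum = 1 = 1
1 < 383 → deficient

s(383) = 1 (deficient)


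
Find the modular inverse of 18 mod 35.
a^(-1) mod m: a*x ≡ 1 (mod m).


Use the extended Euclidean algorithm on (35, 18); each row r = 35*s + 18*t:
r=35, s=1, t=0
r=18, s=0, t=1
q=1: r=17, s=1, t=-1   [35*(1) + 18*(-1) = 17]
q=1: r=1, s=-1, t=2   [35*(-1) + 18*(2) = 1]
q=17: r=0, s=18, t=-35   [35*(18) + 18*(-35) = 0]
GCD = 1 with t = 2, so 18*(2) ≡ 1 (mod 35)
Inverse = 2 mod 35 = 2
Check: 18 * 2 = 36 ≡ 1 (mod 35)

18^(-1) ≡ 2 (mod 35)


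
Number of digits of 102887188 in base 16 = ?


102887188 in base 16 = 621EF14
Number of digits = 7

7 digits (base 16)


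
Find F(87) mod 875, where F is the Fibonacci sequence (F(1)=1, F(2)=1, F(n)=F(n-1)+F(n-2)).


F(k) mod 875 for k=1..87:
1, 1, 2, 3, 5, 8, 13, 21, 34, 55, 89, 144, 233, 377, 610, 112, 722, 834, 681, 640, 446, 211, 657, 868, 650, 643, 418, 186, 604, 790, 519, 434, 78, 512, 590, 227, 817, 169, 111, 280, 391, 671, 187, 858, 170, 153, 323, 476, 799, 400, 324, 724, 173, 22, 195, 217, 412, 629, 166, 795, 86, 6, 92, 98, 190, 288, 478, 766, 369, 260, 629, 14, 643, 657, 425, 207, 632, 839, 596, 560, 281, 841, 247, 213, 460, 673, 258
F(87) mod 875 = 258


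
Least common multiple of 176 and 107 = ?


GCD(176, 107) = 1
LCM = 176*107/1 = 18832/1 = 18832

LCM = 18832


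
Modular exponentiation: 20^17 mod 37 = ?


20^1 mod 37 = 20
20^2 mod 37 = 30
20^3 mod 37 = 8
20^4 mod 37 = 12
20^5 mod 37 = 18
20^6 mod 37 = 27
20^7 mod 37 = 22
20^8 mod 37 = 33
20^9 mod 37 = 31
20^10 mod 37 = 28
20^11 mod 37 = 5
20^12 mod 37 = 26
20^13 mod 37 = 2
20^14 mod 37 = 3
20^15 mod 37 = 23
20^16 mod 37 = 16
20^17 mod 37 = 24


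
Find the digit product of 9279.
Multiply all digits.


9 × 2 × 7 × 9 = 1134


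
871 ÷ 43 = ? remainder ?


871 = 43 * 20 + 11
Check: 860 + 11 = 871

q = 20, r = 11


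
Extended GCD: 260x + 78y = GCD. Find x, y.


Tabular extended Euclidean (each row: r = 260*s + 78*t):
r=260, s=1, t=0
r=78, s=0, t=1
q=3: r=26, s=1, t=-3   [260*(1) + 78*(-3) = 26]
q=3: r=0, s=-3, t=10   [260*(-3) + 78*(10) = 0]
GCD = 26; from the row with r=26: x=1, y=-3
Check: 260*(1) + 78*(-3) = 260 - 234 = 26

GCD = 26, x = 1, y = -3


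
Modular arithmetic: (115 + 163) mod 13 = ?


115 + 163 = 278
278 mod 13 = 5


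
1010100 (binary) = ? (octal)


1010100 (base 2) = 84 (decimal)
84 (decimal) = 124 (base 8)


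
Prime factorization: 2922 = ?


2922 / 2 = 1461
1461 / 3 = 487
487 / 487 = 1
2922 = 2 × 3 × 487


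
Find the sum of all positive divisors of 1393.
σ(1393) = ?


Divisors of 1393: 1, 7, 199, 1393
Sum = 1 + 7 + 199 + 1393 = 1600

σ(1393) = 1600


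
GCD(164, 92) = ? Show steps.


164 = 1 * 92 + 72
92 = 1 * 72 + 20
72 = 3 * 20 + 12
20 = 1 * 12 + 8
12 = 1 * 8 + 4
8 = 2 * 4 + 0
GCD = 4


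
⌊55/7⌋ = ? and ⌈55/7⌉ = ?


55/7 = 7.8571
floor = 7
ceil = 8

floor = 7, ceil = 8


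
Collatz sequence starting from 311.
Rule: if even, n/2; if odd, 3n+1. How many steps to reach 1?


311 → 934 → 467 → 1402 → 701 → 2104 → 1052 → 526 → 263 → 790 → 395 → 1186 → 593 → 1780 → 890 → 445 → 1336 → 668 → 334 → 167 → 502 → 251 → 754 → 377 → 1132 → 566 → 283 → 850 → 425 → 1276 → 638 → 319 → 958 → 479 → 1438 → 719 → 2158 → 1079 → 3238 → 1619 → 4858 → 2429 → 7288 → 3644 → 1822 → 911 → 2734 → 1367 → 4102 → 2051 → 6154 → 3077 → 9232 → 4616 → 2308 → 1154 → 577 → 1732 → 866 → 433 → 1300 → 650 → 325 → 976 → 488 → 244 → 122 → 61 → 184 → 92 → 46 → 23 → 70 → 35 → 106 → 53 → 160 → 80 → 40 → 20 → 10 → 5 → 16 → 8 → 4 → 2 → 1
Total steps = 86

86 steps


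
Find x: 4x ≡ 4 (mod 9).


GCD(4, 9) = 1, unique solution
a^(-1) mod 9 = 7
x = 7 * 4 mod 9 = 1

x ≡ 1 (mod 9)


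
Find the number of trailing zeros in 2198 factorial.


floor(2198/5) = 439
floor(2198/25) = 87
floor(2198/125) = 17
floor(2198/625) = 3
Total = 546

546 trailing zeros


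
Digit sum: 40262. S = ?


4 + 0 + 2 + 6 + 2 = 14


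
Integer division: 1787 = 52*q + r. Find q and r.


1787 = 52 * 34 + 19
Check: 1768 + 19 = 1787

q = 34, r = 19


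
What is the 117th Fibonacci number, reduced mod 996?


F(k) mod 996 for k=1..117:
1, 1, 2, 3, 5, 8, 13, 21, 34, 55, 89, 144, 233, 377, 610, 987, 601, 592, 197, 789, 986, 779, 769, 552, 325, 877, 206, 87, 293, 380, 673, 57, 730, 787, 521, 312, 833, 149, 982, 135, 121, 256, 377, 633, 14, 647, 661, 312, 973, 289, 266, 555, 821, 380, 205, 585, 790, 379, 173, 552, 725, 281, 10, 291, 301, 592, 893, 489, 386, 875, 265, 144, 409, 553, 962, 519, 485, 8, 493, 501, 994, 499, 497, 0, 497, 497, 994, 495, 493, 988, 485, 477, 962, 443, 409, 852, 265, 121, 386, 507, 893, 404, 301, 705, 10, 715, 725, 444, 173, 617, 790, 411, 205, 616, 821, 441, 266
F(117) mod 996 = 266


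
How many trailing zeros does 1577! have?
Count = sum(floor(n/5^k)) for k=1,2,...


floor(1577/5) = 315
floor(1577/25) = 63
floor(1577/125) = 12
floor(1577/625) = 2
Total = 392

392 trailing zeros


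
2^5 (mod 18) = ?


2^1 mod 18 = 2
2^2 mod 18 = 4
2^3 mod 18 = 8
2^4 mod 18 = 16
2^5 mod 18 = 14


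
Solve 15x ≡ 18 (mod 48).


GCD(15, 48) = 3 divides 18
Divide: 5x ≡ 6 (mod 16)
x ≡ 14 (mod 16)


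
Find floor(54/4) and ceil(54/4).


54/4 = 13.5000
floor = 13
ceil = 14

floor = 13, ceil = 14


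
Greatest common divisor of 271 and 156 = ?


271 = 1 * 156 + 115
156 = 1 * 115 + 41
115 = 2 * 41 + 33
41 = 1 * 33 + 8
33 = 4 * 8 + 1
8 = 8 * 1 + 0
GCD = 1


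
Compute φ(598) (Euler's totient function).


598 = 2 × 13 × 23
Prime factors: 2, 13, 23
φ(598) = 598 × (1-1/2) × (1-1/13) × (1-1/23)
= 598 × 1/2 × 12/13 × 22/23 = 264

φ(598) = 264


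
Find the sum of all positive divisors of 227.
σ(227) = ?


Divisors of 227: 1, 227
Sum = 1 + 227 = 228

σ(227) = 228


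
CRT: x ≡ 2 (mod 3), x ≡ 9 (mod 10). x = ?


M = 3*10 = 30
M1 = M/3 = 10, M2 = M/10 = 3
M1^(-1) mod 3 = 1, M2^(-1) mod 10 = 7
x = 2*10*1 + 9*3*7 = 209
209 mod 30 = 29
Check: 29 mod 3 = 2 ✓, 29 mod 10 = 9 ✓

x ≡ 29 (mod 30)


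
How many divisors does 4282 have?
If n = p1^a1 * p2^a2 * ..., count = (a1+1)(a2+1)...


4282 = 2^1 × 2141^1
d(4282) = (1+1) × (1+1) = 4

4 divisors


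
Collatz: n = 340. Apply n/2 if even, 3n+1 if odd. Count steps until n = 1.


340 → 170 → 85 → 256 → 128 → 64 → 32 → 16 → 8 → 4 → 2 → 1
Total steps = 11

11 steps


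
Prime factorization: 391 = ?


391 / 17 = 23
23 / 23 = 1
391 = 17 × 23


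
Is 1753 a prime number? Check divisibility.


Check divisors up to sqrt(1753) = 41.8688
No divisors found.
1753 is prime.

Yes, 1753 is prime


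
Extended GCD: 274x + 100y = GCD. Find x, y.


Tabular extended Euclidean (each row: r = 274*s + 100*t):
r=274, s=1, t=0
r=100, s=0, t=1
q=2: r=74, s=1, t=-2   [274*(1) + 100*(-2) = 74]
q=1: r=26, s=-1, t=3   [274*(-1) + 100*(3) = 26]
q=2: r=22, s=3, t=-8   [274*(3) + 100*(-8) = 22]
q=1: r=4, s=-4, t=11   [274*(-4) + 100*(11) = 4]
q=5: r=2, s=23, t=-63   [274*(23) + 100*(-63) = 2]
q=2: r=0, s=-50, t=137   [274*(-50) + 100*(137) = 0]
GCD = 2; from the row with r=2: x=23, y=-63
Check: 274*(23) + 100*(-63) = 6302 - 6300 = 2

GCD = 2, x = 23, y = -63


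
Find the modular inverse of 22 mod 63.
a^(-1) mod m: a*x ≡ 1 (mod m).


Use the extended Euclidean algorithm on (63, 22); each row r = 63*s + 22*t:
r=63, s=1, t=0
r=22, s=0, t=1
q=2: r=19, s=1, t=-2   [63*(1) + 22*(-2) = 19]
q=1: r=3, s=-1, t=3   [63*(-1) + 22*(3) = 3]
q=6: r=1, s=7, t=-20   [63*(7) + 22*(-20) = 1]
q=3: r=0, s=-22, t=63   [63*(-22) + 22*(63) = 0]
GCD = 1 with t = -20, so 22*(-20) ≡ 1 (mod 63)
Inverse = -20 mod 63 = 43
Check: 22 * 43 = 946 ≡ 1 (mod 63)

22^(-1) ≡ 43 (mod 63)


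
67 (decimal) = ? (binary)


67 (base 10) = 67 (decimal)
67 (decimal) = 1000011 (base 2)


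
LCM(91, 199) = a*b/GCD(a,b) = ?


GCD(91, 199) = 1
LCM = 91*199/1 = 18109/1 = 18109

LCM = 18109


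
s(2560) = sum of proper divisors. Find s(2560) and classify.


Proper divisors: 1, 2, 4, 5, 8, 10, 16, 20, 32, 40, 64, 80, 128, 160, 256, 320, 512, 640, 1280
Sum = 1 + 2 + 4 + 5 + 8 + 10 + 16 + 20 + 32 + 40 + 64 + 80 + 128 + 160 + 256 + 320 + 512 + 640 + 1280 = 3578
3578 > 2560 → abundant

s(2560) = 3578 (abundant)


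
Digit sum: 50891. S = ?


5 + 0 + 8 + 9 + 1 = 23


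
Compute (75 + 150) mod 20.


75 + 150 = 225
225 mod 20 = 5


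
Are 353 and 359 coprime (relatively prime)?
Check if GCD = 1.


Euclidean algorithm:
359 = 1 * 353 + 6
353 = 58 * 6 + 5
6 = 1 * 5 + 1
5 = 5 * 1 + 0
GCD(353, 359) = 1

Yes, coprime (GCD = 1)


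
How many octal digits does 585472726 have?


585472726 in base 8 = 4271315326
Number of digits = 10

10 digits (base 8)


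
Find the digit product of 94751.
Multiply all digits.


9 × 4 × 7 × 5 × 1 = 1260


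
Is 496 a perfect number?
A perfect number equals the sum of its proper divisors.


Proper divisors of 496: 1, 2, 4, 8, 16, 31, 62, 124, 248
Sum = 1 + 2 + 4 + 8 + 16 + 31 + 62 + 124 + 248 = 496

Yes, 496 is perfect (496 = 496)


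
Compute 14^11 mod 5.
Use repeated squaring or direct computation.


14^1 mod 5 = 4
14^2 mod 5 = 1
14^3 mod 5 = 4
14^4 mod 5 = 1
14^5 mod 5 = 4
14^6 mod 5 = 1
14^7 mod 5 = 4
14^8 mod 5 = 1
14^9 mod 5 = 4
14^10 mod 5 = 1
14^11 mod 5 = 4


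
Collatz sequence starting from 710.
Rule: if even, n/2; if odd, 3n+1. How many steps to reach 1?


710 → 355 → 1066 → 533 → 1600 → 800 → 400 → 200 → 100 → 50 → 25 → 76 → 38 → 19 → 58 → 29 → 88 → 44 → 22 → 11 → 34 → 17 → 52 → 26 → 13 → 40 → 20 → 10 → 5 → 16 → 8 → 4 → 2 → 1
Total steps = 33

33 steps


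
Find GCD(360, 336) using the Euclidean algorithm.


360 = 1 * 336 + 24
336 = 14 * 24 + 0
GCD = 24


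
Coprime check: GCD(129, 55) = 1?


Euclidean algorithm:
129 = 2 * 55 + 19
55 = 2 * 19 + 17
19 = 1 * 17 + 2
17 = 8 * 2 + 1
2 = 2 * 1 + 0
GCD(129, 55) = 1

Yes, coprime (GCD = 1)


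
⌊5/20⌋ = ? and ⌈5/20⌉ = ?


5/20 = 0.2500
floor = 0
ceil = 1

floor = 0, ceil = 1


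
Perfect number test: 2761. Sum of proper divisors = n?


Proper divisors of 2761: 1, 11, 251
Sum = 1 + 11 + 251 = 263

No, 2761 is not perfect (263 ≠ 2761)


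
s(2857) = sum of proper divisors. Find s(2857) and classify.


Proper divisors: 1
Sum = 1 = 1
1 < 2857 → deficient

s(2857) = 1 (deficient)


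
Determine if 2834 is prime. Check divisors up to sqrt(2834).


2834 / 2 = 1417 (exact division)
2834 is NOT prime.

No, 2834 is not prime


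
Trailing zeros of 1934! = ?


floor(1934/5) = 386
floor(1934/25) = 77
floor(1934/125) = 15
floor(1934/625) = 3
Total = 481

481 trailing zeros


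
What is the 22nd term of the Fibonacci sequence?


Sequence: 1, 1, 2, 3, 5, 8, 13, 21, 34, 55, 89, 144, 233, 377, 610, 987, 1597, 2584, 4181, 6765, 10946, 17711
F(22) = 17711


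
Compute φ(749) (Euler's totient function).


749 = 7 × 107
Prime factors: 7, 107
φ(749) = 749 × (1-1/7) × (1-1/107)
= 749 × 6/7 × 106/107 = 636

φ(749) = 636


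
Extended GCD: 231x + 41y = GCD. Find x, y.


Tabular extended Euclidean (each row: r = 231*s + 41*t):
r=231, s=1, t=0
r=41, s=0, t=1
q=5: r=26, s=1, t=-5   [231*(1) + 41*(-5) = 26]
q=1: r=15, s=-1, t=6   [231*(-1) + 41*(6) = 15]
q=1: r=11, s=2, t=-11   [231*(2) + 41*(-11) = 11]
q=1: r=4, s=-3, t=17   [231*(-3) + 41*(17) = 4]
q=2: r=3, s=8, t=-45   [231*(8) + 41*(-45) = 3]
q=1: r=1, s=-11, t=62   [231*(-11) + 41*(62) = 1]
q=3: r=0, s=41, t=-231   [231*(41) + 41*(-231) = 0]
GCD = 1; from the row with r=1: x=-11, y=62
Check: 231*(-11) + 41*(62) = -2541 + 2542 = 1

GCD = 1, x = -11, y = 62


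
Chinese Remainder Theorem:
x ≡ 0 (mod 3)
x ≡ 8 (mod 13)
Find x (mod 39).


M = 3*13 = 39
M1 = M/3 = 13, M2 = M/13 = 3
M1^(-1) mod 3 = 1, M2^(-1) mod 13 = 9
x = 0*13*1 + 8*3*9 = 216
216 mod 39 = 21
Check: 21 mod 3 = 0 ✓, 21 mod 13 = 8 ✓

x ≡ 21 (mod 39)


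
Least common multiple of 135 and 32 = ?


GCD(135, 32) = 1
LCM = 135*32/1 = 4320/1 = 4320

LCM = 4320


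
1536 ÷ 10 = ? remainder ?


1536 = 10 * 153 + 6
Check: 1530 + 6 = 1536

q = 153, r = 6


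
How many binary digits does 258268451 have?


258268451 in base 2 = 1111011001001101110100100011
Number of digits = 28

28 digits (base 2)


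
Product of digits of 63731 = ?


6 × 3 × 7 × 3 × 1 = 378


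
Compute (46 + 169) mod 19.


46 + 169 = 215
215 mod 19 = 6


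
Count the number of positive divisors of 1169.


1169 = 7^1 × 167^1
d(1169) = (1+1) × (1+1) = 4

4 divisors


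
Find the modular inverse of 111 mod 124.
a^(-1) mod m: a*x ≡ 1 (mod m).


Use the extended Euclidean algorithm on (124, 111); each row r = 124*s + 111*t:
r=124, s=1, t=0
r=111, s=0, t=1
q=1: r=13, s=1, t=-1   [124*(1) + 111*(-1) = 13]
q=8: r=7, s=-8, t=9   [124*(-8) + 111*(9) = 7]
q=1: r=6, s=9, t=-10   [124*(9) + 111*(-10) = 6]
q=1: r=1, s=-17, t=19   [124*(-17) + 111*(19) = 1]
q=6: r=0, s=111, t=-124   [124*(111) + 111*(-124) = 0]
GCD = 1 with t = 19, so 111*(19) ≡ 1 (mod 124)
Inverse = 19 mod 124 = 19
Check: 111 * 19 = 2109 ≡ 1 (mod 124)

111^(-1) ≡ 19 (mod 124)


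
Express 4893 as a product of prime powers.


4893 / 3 = 1631
1631 / 7 = 233
233 / 233 = 1
4893 = 3 × 7 × 233


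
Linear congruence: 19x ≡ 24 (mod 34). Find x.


GCD(19, 34) = 1, unique solution
a^(-1) mod 34 = 9
x = 9 * 24 mod 34 = 12

x ≡ 12 (mod 34)


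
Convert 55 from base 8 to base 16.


55 (base 8) = 45 (decimal)
45 (decimal) = 2D (base 16)


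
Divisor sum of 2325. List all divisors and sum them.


Divisors of 2325: 1, 3, 5, 15, 25, 31, 75, 93, 155, 465, 775, 2325
Sum = 1 + 3 + 5 + 15 + 25 + 31 + 75 + 93 + 155 + 465 + 775 + 2325 = 3968

σ(2325) = 3968


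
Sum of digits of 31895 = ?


3 + 1 + 8 + 9 + 5 = 26


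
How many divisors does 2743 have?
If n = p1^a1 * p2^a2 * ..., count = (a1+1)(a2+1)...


2743 = 13^1 × 211^1
d(2743) = (1+1) × (1+1) = 4

4 divisors


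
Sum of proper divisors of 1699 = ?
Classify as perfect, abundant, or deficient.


Proper divisors: 1
Sum = 1 = 1
1 < 1699 → deficient

s(1699) = 1 (deficient)


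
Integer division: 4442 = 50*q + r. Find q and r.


4442 = 50 * 88 + 42
Check: 4400 + 42 = 4442

q = 88, r = 42


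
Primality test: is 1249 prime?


Check divisors up to sqrt(1249) = 35.3412
No divisors found.
1249 is prime.

Yes, 1249 is prime


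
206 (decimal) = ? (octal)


206 (base 10) = 206 (decimal)
206 (decimal) = 316 (base 8)


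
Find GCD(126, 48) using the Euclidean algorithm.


126 = 2 * 48 + 30
48 = 1 * 30 + 18
30 = 1 * 18 + 12
18 = 1 * 12 + 6
12 = 2 * 6 + 0
GCD = 6


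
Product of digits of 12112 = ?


1 × 2 × 1 × 1 × 2 = 4


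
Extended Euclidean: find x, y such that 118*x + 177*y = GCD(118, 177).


Tabular extended Euclidean (each row: r = 118*s + 177*t):
r=118, s=1, t=0
r=177, s=0, t=1
q=0: r=118, s=1, t=0   [118*(1) + 177*(0) = 118]
q=1: r=59, s=-1, t=1   [118*(-1) + 177*(1) = 59]
q=2: r=0, s=3, t=-2   [118*(3) + 177*(-2) = 0]
GCD = 59; from the row with r=59: x=-1, y=1
Check: 118*(-1) + 177*(1) = -118 + 177 = 59

GCD = 59, x = -1, y = 1


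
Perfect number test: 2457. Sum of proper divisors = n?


Proper divisors of 2457: 1, 3, 7, 9, 13, 21, 27, 39, 63, 91, 117, 189, 273, 351, 819
Sum = 1 + 3 + 7 + 9 + 13 + 21 + 27 + 39 + 63 + 91 + 117 + 189 + 273 + 351 + 819 = 2023

No, 2457 is not perfect (2023 ≠ 2457)


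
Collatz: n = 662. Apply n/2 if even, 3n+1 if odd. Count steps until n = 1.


662 → 331 → 994 → 497 → 1492 → 746 → 373 → 1120 → 560 → 280 → 140 → 70 → 35 → 106 → 53 → 160 → 80 → 40 → 20 → 10 → 5 → 16 → 8 → 4 → 2 → 1
Total steps = 25

25 steps


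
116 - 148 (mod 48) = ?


116 - 148 = -32
-32 mod 48 = 16


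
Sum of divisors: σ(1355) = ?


Divisors of 1355: 1, 5, 271, 1355
Sum = 1 + 5 + 271 + 1355 = 1632

σ(1355) = 1632


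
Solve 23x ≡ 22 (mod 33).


GCD(23, 33) = 1, unique solution
a^(-1) mod 33 = 23
x = 23 * 22 mod 33 = 11

x ≡ 11 (mod 33)


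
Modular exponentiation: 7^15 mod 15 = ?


7^1 mod 15 = 7
7^2 mod 15 = 4
7^3 mod 15 = 13
7^4 mod 15 = 1
7^5 mod 15 = 7
7^6 mod 15 = 4
7^7 mod 15 = 13
7^8 mod 15 = 1
7^9 mod 15 = 7
7^10 mod 15 = 4
7^11 mod 15 = 13
7^12 mod 15 = 1
7^13 mod 15 = 7
7^14 mod 15 = 4
7^15 mod 15 = 13


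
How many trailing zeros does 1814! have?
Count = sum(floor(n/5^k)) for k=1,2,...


floor(1814/5) = 362
floor(1814/25) = 72
floor(1814/125) = 14
floor(1814/625) = 2
Total = 450

450 trailing zeros


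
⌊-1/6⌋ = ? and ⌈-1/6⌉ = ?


-1/6 = -0.1667
floor = -1
ceil = 0

floor = -1, ceil = 0


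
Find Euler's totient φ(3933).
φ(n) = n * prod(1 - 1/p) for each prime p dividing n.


3933 = 3^2 × 19 × 23
Prime factors: 3, 19, 23
φ(3933) = 3933 × (1-1/3) × (1-1/19) × (1-1/23)
= 3933 × 2/3 × 18/19 × 22/23 = 2376

φ(3933) = 2376


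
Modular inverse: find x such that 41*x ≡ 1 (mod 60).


Use the extended Euclidean algorithm on (60, 41); each row r = 60*s + 41*t:
r=60, s=1, t=0
r=41, s=0, t=1
q=1: r=19, s=1, t=-1   [60*(1) + 41*(-1) = 19]
q=2: r=3, s=-2, t=3   [60*(-2) + 41*(3) = 3]
q=6: r=1, s=13, t=-19   [60*(13) + 41*(-19) = 1]
q=3: r=0, s=-41, t=60   [60*(-41) + 41*(60) = 0]
GCD = 1 with t = -19, so 41*(-19) ≡ 1 (mod 60)
Inverse = -19 mod 60 = 41
Check: 41 * 41 = 1681 ≡ 1 (mod 60)

41^(-1) ≡ 41 (mod 60)


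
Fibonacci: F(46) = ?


Sequence: 1, 1, 2, 3, 5, 8, 13, 21, 34, 55, 89, 144, 233, 377, 610, 987, 1597, 2584, 4181, 6765, 10946, 17711, 28657, 46368, 75025, 121393, 196418, 317811, 514229, 832040, 1346269, 2178309, 3524578, 5702887, 9227465, 14930352, 24157817, 39088169, 63245986, 102334155, 165580141, 267914296, 433494437, 701408733, 1134903170, 1836311903
F(46) = 1836311903


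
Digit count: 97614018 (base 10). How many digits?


97614018 has 8 digits in base 10
floor(log10(97614018)) + 1 = floor(7.9895) + 1 = 8

8 digits (base 10)


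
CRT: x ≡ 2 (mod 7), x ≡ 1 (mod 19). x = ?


M = 7*19 = 133
M1 = M/7 = 19, M2 = M/19 = 7
M1^(-1) mod 7 = 3, M2^(-1) mod 19 = 11
x = 2*19*3 + 1*7*11 = 191
191 mod 133 = 58
Check: 58 mod 7 = 2 ✓, 58 mod 19 = 1 ✓

x ≡ 58 (mod 133)


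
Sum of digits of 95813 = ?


9 + 5 + 8 + 1 + 3 = 26


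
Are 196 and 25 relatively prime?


Euclidean algorithm:
196 = 7 * 25 + 21
25 = 1 * 21 + 4
21 = 5 * 4 + 1
4 = 4 * 1 + 0
GCD(196, 25) = 1

Yes, coprime (GCD = 1)


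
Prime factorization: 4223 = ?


4223 / 41 = 103
103 / 103 = 1
4223 = 41 × 103


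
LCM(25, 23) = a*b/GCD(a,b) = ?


GCD(25, 23) = 1
LCM = 25*23/1 = 575/1 = 575

LCM = 575


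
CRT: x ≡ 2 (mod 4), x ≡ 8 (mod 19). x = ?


M = 4*19 = 76
M1 = M/4 = 19, M2 = M/19 = 4
M1^(-1) mod 4 = 3, M2^(-1) mod 19 = 5
x = 2*19*3 + 8*4*5 = 274
274 mod 76 = 46
Check: 46 mod 4 = 2 ✓, 46 mod 19 = 8 ✓

x ≡ 46 (mod 76)


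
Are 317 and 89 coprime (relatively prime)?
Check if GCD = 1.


Euclidean algorithm:
317 = 3 * 89 + 50
89 = 1 * 50 + 39
50 = 1 * 39 + 11
39 = 3 * 11 + 6
11 = 1 * 6 + 5
6 = 1 * 5 + 1
5 = 5 * 1 + 0
GCD(317, 89) = 1

Yes, coprime (GCD = 1)


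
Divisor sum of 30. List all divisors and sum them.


Divisors of 30: 1, 2, 3, 5, 6, 10, 15, 30
Sum = 1 + 2 + 3 + 5 + 6 + 10 + 15 + 30 = 72

σ(30) = 72


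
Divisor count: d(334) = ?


334 = 2^1 × 167^1
d(334) = (1+1) × (1+1) = 4

4 divisors


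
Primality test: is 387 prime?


387 / 3 = 129 (exact division)
387 is NOT prime.

No, 387 is not prime


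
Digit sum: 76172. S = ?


7 + 6 + 1 + 7 + 2 = 23


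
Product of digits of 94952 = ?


9 × 4 × 9 × 5 × 2 = 3240


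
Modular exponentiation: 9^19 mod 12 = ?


9^1 mod 12 = 9
9^2 mod 12 = 9
9^3 mod 12 = 9
9^4 mod 12 = 9
9^5 mod 12 = 9
9^6 mod 12 = 9
9^7 mod 12 = 9
9^8 mod 12 = 9
9^9 mod 12 = 9
9^10 mod 12 = 9
9^11 mod 12 = 9
9^12 mod 12 = 9
9^13 mod 12 = 9
9^14 mod 12 = 9
9^15 mod 12 = 9
9^16 mod 12 = 9
9^17 mod 12 = 9
9^18 mod 12 = 9
9^19 mod 12 = 9


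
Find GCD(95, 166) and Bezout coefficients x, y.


Tabular extended Euclidean (each row: r = 95*s + 166*t):
r=95, s=1, t=0
r=166, s=0, t=1
q=0: r=95, s=1, t=0   [95*(1) + 166*(0) = 95]
q=1: r=71, s=-1, t=1   [95*(-1) + 166*(1) = 71]
q=1: r=24, s=2, t=-1   [95*(2) + 166*(-1) = 24]
q=2: r=23, s=-5, t=3   [95*(-5) + 166*(3) = 23]
q=1: r=1, s=7, t=-4   [95*(7) + 166*(-4) = 1]
q=23: r=0, s=-166, t=95   [95*(-166) + 166*(95) = 0]
GCD = 1; from the row with r=1: x=7, y=-4
Check: 95*(7) + 166*(-4) = 665 - 664 = 1

GCD = 1, x = 7, y = -4


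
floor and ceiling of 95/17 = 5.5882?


95/17 = 5.5882
floor = 5
ceil = 6

floor = 5, ceil = 6


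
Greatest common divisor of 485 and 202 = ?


485 = 2 * 202 + 81
202 = 2 * 81 + 40
81 = 2 * 40 + 1
40 = 40 * 1 + 0
GCD = 1


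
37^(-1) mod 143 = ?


Use the extended Euclidean algorithm on (143, 37); each row r = 143*s + 37*t:
r=143, s=1, t=0
r=37, s=0, t=1
q=3: r=32, s=1, t=-3   [143*(1) + 37*(-3) = 32]
q=1: r=5, s=-1, t=4   [143*(-1) + 37*(4) = 5]
q=6: r=2, s=7, t=-27   [143*(7) + 37*(-27) = 2]
q=2: r=1, s=-15, t=58   [143*(-15) + 37*(58) = 1]
q=2: r=0, s=37, t=-143   [143*(37) + 37*(-143) = 0]
GCD = 1 with t = 58, so 37*(58) ≡ 1 (mod 143)
Inverse = 58 mod 143 = 58
Check: 37 * 58 = 2146 ≡ 1 (mod 143)

37^(-1) ≡ 58 (mod 143)


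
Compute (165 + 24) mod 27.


165 + 24 = 189
189 mod 27 = 0


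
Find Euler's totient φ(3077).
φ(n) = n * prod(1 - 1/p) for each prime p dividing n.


3077 = 17 × 181
Prime factors: 17, 181
φ(3077) = 3077 × (1-1/17) × (1-1/181)
= 3077 × 16/17 × 180/181 = 2880

φ(3077) = 2880


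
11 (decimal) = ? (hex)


11 (base 10) = 11 (decimal)
11 (decimal) = B (base 16)


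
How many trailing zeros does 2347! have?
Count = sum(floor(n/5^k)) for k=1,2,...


floor(2347/5) = 469
floor(2347/25) = 93
floor(2347/125) = 18
floor(2347/625) = 3
Total = 583

583 trailing zeros


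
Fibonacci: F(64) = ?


Sequence: 1, 1, 2, 3, 5, 8, 13, 21, 34, 55, 89, 144, 233, 377, 610, 987, 1597, 2584, 4181, 6765, 10946, 17711, 28657, 46368, 75025, 121393, 196418, 317811, 514229, 832040, 1346269, 2178309, 3524578, 5702887, 9227465, 14930352, 24157817, 39088169, 63245986, 102334155, 165580141, 267914296, 433494437, 701408733, 1134903170, 1836311903, 2971215073, 4807526976, 7778742049, 12586269025, 20365011074, 32951280099, 53316291173, 86267571272, 139583862445, 225851433717, 365435296162, 591286729879, 956722026041, 1548008755920, 2504730781961, 4052739537881, 6557470319842, 10610209857723
F(64) = 10610209857723


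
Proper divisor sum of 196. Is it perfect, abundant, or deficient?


Proper divisors: 1, 2, 4, 7, 14, 28, 49, 98
Sum = 1 + 2 + 4 + 7 + 14 + 28 + 49 + 98 = 203
203 > 196 → abundant

s(196) = 203 (abundant)


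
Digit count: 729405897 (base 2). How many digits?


729405897 in base 2 = 101011011110011101100111001001
Number of digits = 30

30 digits (base 2)


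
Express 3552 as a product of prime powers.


3552 / 2 = 1776
1776 / 2 = 888
888 / 2 = 444
444 / 2 = 222
222 / 2 = 111
111 / 3 = 37
37 / 37 = 1
3552 = 2^5 × 3 × 37


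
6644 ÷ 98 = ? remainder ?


6644 = 98 * 67 + 78
Check: 6566 + 78 = 6644

q = 67, r = 78


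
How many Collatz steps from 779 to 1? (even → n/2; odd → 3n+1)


779 → 2338 → 1169 → 3508 → 1754 → 877 → 2632 → 1316 → 658 → 329 → 988 → 494 → 247 → 742 → 371 → 1114 → 557 → 1672 → 836 → 418 → 209 → 628 → 314 → 157 → 472 → 236 → 118 → 59 → 178 → 89 → 268 → 134 → 67 → 202 → 101 → 304 → 152 → 76 → 38 → 19 → 58 → 29 → 88 → 44 → 22 → 11 → 34 → 17 → 52 → 26 → 13 → 40 → 20 → 10 → 5 → 16 → 8 → 4 → 2 → 1
Total steps = 59

59 steps


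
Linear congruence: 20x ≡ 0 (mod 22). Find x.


GCD(20, 22) = 2 divides 0
Divide: 10x ≡ 0 (mod 11)
x ≡ 0 (mod 11)


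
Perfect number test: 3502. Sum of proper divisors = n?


Proper divisors of 3502: 1, 2, 17, 34, 103, 206, 1751
Sum = 1 + 2 + 17 + 34 + 103 + 206 + 1751 = 2114

No, 3502 is not perfect (2114 ≠ 3502)


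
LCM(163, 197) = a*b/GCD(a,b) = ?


GCD(163, 197) = 1
LCM = 163*197/1 = 32111/1 = 32111

LCM = 32111


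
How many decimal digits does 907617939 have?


907617939 has 9 digits in base 10
floor(log10(907617939)) + 1 = floor(8.9579) + 1 = 9

9 digits (base 10)


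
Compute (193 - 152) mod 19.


193 - 152 = 41
41 mod 19 = 3


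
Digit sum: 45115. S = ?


4 + 5 + 1 + 1 + 5 = 16


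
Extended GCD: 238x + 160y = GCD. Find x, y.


Tabular extended Euclidean (each row: r = 238*s + 160*t):
r=238, s=1, t=0
r=160, s=0, t=1
q=1: r=78, s=1, t=-1   [238*(1) + 160*(-1) = 78]
q=2: r=4, s=-2, t=3   [238*(-2) + 160*(3) = 4]
q=19: r=2, s=39, t=-58   [238*(39) + 160*(-58) = 2]
q=2: r=0, s=-80, t=119   [238*(-80) + 160*(119) = 0]
GCD = 2; from the row with r=2: x=39, y=-58
Check: 238*(39) + 160*(-58) = 9282 - 9280 = 2

GCD = 2, x = 39, y = -58


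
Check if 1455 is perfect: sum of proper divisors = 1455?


Proper divisors of 1455: 1, 3, 5, 15, 97, 291, 485
Sum = 1 + 3 + 5 + 15 + 97 + 291 + 485 = 897

No, 1455 is not perfect (897 ≠ 1455)


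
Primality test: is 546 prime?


546 / 2 = 273 (exact division)
546 is NOT prime.

No, 546 is not prime


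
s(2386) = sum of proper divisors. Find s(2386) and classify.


Proper divisors: 1, 2, 1193
Sum = 1 + 2 + 1193 = 1196
1196 < 2386 → deficient

s(2386) = 1196 (deficient)


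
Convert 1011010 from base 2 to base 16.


1011010 (base 2) = 90 (decimal)
90 (decimal) = 5A (base 16)


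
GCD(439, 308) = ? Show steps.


439 = 1 * 308 + 131
308 = 2 * 131 + 46
131 = 2 * 46 + 39
46 = 1 * 39 + 7
39 = 5 * 7 + 4
7 = 1 * 4 + 3
4 = 1 * 3 + 1
3 = 3 * 1 + 0
GCD = 1


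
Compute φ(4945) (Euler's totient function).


4945 = 5 × 23 × 43
Prime factors: 5, 23, 43
φ(4945) = 4945 × (1-1/5) × (1-1/23) × (1-1/43)
= 4945 × 4/5 × 22/23 × 42/43 = 3696

φ(4945) = 3696
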